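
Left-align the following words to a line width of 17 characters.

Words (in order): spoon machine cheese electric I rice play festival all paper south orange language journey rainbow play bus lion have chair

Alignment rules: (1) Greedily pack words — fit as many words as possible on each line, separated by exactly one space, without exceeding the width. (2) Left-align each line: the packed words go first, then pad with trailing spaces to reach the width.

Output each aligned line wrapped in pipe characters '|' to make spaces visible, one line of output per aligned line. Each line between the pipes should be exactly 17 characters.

Line 1: ['spoon', 'machine'] (min_width=13, slack=4)
Line 2: ['cheese', 'electric', 'I'] (min_width=17, slack=0)
Line 3: ['rice', 'play'] (min_width=9, slack=8)
Line 4: ['festival', 'all'] (min_width=12, slack=5)
Line 5: ['paper', 'south'] (min_width=11, slack=6)
Line 6: ['orange', 'language'] (min_width=15, slack=2)
Line 7: ['journey', 'rainbow'] (min_width=15, slack=2)
Line 8: ['play', 'bus', 'lion'] (min_width=13, slack=4)
Line 9: ['have', 'chair'] (min_width=10, slack=7)

Answer: |spoon machine    |
|cheese electric I|
|rice play        |
|festival all     |
|paper south      |
|orange language  |
|journey rainbow  |
|play bus lion    |
|have chair       |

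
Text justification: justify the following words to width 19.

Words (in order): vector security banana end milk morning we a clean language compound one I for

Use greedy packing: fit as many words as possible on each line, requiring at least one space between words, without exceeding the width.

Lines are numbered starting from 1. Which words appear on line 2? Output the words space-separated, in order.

Answer: banana end milk

Derivation:
Line 1: ['vector', 'security'] (min_width=15, slack=4)
Line 2: ['banana', 'end', 'milk'] (min_width=15, slack=4)
Line 3: ['morning', 'we', 'a', 'clean'] (min_width=18, slack=1)
Line 4: ['language', 'compound'] (min_width=17, slack=2)
Line 5: ['one', 'I', 'for'] (min_width=9, slack=10)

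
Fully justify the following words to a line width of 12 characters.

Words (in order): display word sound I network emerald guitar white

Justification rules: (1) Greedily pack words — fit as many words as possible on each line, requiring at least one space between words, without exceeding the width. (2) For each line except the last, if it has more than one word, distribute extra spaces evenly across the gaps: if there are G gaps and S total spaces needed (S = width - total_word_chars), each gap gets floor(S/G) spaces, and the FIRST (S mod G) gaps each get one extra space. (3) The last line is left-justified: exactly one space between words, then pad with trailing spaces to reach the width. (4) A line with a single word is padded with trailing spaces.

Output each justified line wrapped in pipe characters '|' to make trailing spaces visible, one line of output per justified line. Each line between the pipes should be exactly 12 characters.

Line 1: ['display', 'word'] (min_width=12, slack=0)
Line 2: ['sound', 'I'] (min_width=7, slack=5)
Line 3: ['network'] (min_width=7, slack=5)
Line 4: ['emerald'] (min_width=7, slack=5)
Line 5: ['guitar', 'white'] (min_width=12, slack=0)

Answer: |display word|
|sound      I|
|network     |
|emerald     |
|guitar white|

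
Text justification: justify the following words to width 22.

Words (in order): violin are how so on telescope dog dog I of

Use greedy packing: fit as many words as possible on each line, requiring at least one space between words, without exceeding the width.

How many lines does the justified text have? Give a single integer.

Answer: 2

Derivation:
Line 1: ['violin', 'are', 'how', 'so', 'on'] (min_width=20, slack=2)
Line 2: ['telescope', 'dog', 'dog', 'I', 'of'] (min_width=22, slack=0)
Total lines: 2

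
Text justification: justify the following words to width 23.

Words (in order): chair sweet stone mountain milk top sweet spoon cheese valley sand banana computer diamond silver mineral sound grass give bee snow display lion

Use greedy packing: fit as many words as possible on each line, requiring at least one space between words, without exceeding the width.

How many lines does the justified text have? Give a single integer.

Answer: 7

Derivation:
Line 1: ['chair', 'sweet', 'stone'] (min_width=17, slack=6)
Line 2: ['mountain', 'milk', 'top', 'sweet'] (min_width=23, slack=0)
Line 3: ['spoon', 'cheese', 'valley'] (min_width=19, slack=4)
Line 4: ['sand', 'banana', 'computer'] (min_width=20, slack=3)
Line 5: ['diamond', 'silver', 'mineral'] (min_width=22, slack=1)
Line 6: ['sound', 'grass', 'give', 'bee'] (min_width=20, slack=3)
Line 7: ['snow', 'display', 'lion'] (min_width=17, slack=6)
Total lines: 7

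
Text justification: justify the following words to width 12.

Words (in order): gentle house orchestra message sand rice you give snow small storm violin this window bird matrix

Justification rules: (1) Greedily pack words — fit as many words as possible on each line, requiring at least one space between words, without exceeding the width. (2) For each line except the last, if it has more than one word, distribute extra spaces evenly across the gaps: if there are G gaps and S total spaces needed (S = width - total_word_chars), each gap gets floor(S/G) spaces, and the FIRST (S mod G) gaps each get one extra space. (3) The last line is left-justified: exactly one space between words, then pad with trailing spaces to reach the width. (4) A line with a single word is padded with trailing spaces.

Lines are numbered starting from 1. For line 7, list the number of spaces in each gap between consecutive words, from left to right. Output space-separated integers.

Answer: 2

Derivation:
Line 1: ['gentle', 'house'] (min_width=12, slack=0)
Line 2: ['orchestra'] (min_width=9, slack=3)
Line 3: ['message', 'sand'] (min_width=12, slack=0)
Line 4: ['rice', 'you'] (min_width=8, slack=4)
Line 5: ['give', 'snow'] (min_width=9, slack=3)
Line 6: ['small', 'storm'] (min_width=11, slack=1)
Line 7: ['violin', 'this'] (min_width=11, slack=1)
Line 8: ['window', 'bird'] (min_width=11, slack=1)
Line 9: ['matrix'] (min_width=6, slack=6)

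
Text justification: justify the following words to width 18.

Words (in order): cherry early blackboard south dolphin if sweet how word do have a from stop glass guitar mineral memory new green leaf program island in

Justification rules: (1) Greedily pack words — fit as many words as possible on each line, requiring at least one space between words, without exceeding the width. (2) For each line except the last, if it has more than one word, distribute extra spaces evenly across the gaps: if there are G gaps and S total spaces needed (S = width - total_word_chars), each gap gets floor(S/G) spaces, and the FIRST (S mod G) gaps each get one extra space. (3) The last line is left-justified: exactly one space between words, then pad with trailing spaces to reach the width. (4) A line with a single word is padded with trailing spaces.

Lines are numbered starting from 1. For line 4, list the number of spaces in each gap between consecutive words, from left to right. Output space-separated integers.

Answer: 1 1 1 1

Derivation:
Line 1: ['cherry', 'early'] (min_width=12, slack=6)
Line 2: ['blackboard', 'south'] (min_width=16, slack=2)
Line 3: ['dolphin', 'if', 'sweet'] (min_width=16, slack=2)
Line 4: ['how', 'word', 'do', 'have', 'a'] (min_width=18, slack=0)
Line 5: ['from', 'stop', 'glass'] (min_width=15, slack=3)
Line 6: ['guitar', 'mineral'] (min_width=14, slack=4)
Line 7: ['memory', 'new', 'green'] (min_width=16, slack=2)
Line 8: ['leaf', 'program'] (min_width=12, slack=6)
Line 9: ['island', 'in'] (min_width=9, slack=9)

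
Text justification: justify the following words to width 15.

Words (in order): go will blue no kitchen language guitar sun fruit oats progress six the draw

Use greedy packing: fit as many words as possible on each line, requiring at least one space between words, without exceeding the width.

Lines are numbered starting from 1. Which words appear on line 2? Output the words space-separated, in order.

Answer: kitchen

Derivation:
Line 1: ['go', 'will', 'blue', 'no'] (min_width=15, slack=0)
Line 2: ['kitchen'] (min_width=7, slack=8)
Line 3: ['language', 'guitar'] (min_width=15, slack=0)
Line 4: ['sun', 'fruit', 'oats'] (min_width=14, slack=1)
Line 5: ['progress', 'six'] (min_width=12, slack=3)
Line 6: ['the', 'draw'] (min_width=8, slack=7)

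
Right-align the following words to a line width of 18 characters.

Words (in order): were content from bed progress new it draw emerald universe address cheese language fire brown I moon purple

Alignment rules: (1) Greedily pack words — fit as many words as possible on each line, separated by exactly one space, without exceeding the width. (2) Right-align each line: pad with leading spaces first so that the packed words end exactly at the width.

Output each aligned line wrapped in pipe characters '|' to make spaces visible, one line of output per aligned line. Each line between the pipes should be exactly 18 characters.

Line 1: ['were', 'content', 'from'] (min_width=17, slack=1)
Line 2: ['bed', 'progress', 'new'] (min_width=16, slack=2)
Line 3: ['it', 'draw', 'emerald'] (min_width=15, slack=3)
Line 4: ['universe', 'address'] (min_width=16, slack=2)
Line 5: ['cheese', 'language'] (min_width=15, slack=3)
Line 6: ['fire', 'brown', 'I', 'moon'] (min_width=17, slack=1)
Line 7: ['purple'] (min_width=6, slack=12)

Answer: | were content from|
|  bed progress new|
|   it draw emerald|
|  universe address|
|   cheese language|
| fire brown I moon|
|            purple|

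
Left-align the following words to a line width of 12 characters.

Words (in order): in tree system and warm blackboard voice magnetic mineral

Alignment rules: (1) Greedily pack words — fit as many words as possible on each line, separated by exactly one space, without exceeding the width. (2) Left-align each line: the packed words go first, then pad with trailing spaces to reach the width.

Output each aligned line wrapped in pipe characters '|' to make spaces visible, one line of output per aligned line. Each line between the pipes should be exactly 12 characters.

Answer: |in tree     |
|system and  |
|warm        |
|blackboard  |
|voice       |
|magnetic    |
|mineral     |

Derivation:
Line 1: ['in', 'tree'] (min_width=7, slack=5)
Line 2: ['system', 'and'] (min_width=10, slack=2)
Line 3: ['warm'] (min_width=4, slack=8)
Line 4: ['blackboard'] (min_width=10, slack=2)
Line 5: ['voice'] (min_width=5, slack=7)
Line 6: ['magnetic'] (min_width=8, slack=4)
Line 7: ['mineral'] (min_width=7, slack=5)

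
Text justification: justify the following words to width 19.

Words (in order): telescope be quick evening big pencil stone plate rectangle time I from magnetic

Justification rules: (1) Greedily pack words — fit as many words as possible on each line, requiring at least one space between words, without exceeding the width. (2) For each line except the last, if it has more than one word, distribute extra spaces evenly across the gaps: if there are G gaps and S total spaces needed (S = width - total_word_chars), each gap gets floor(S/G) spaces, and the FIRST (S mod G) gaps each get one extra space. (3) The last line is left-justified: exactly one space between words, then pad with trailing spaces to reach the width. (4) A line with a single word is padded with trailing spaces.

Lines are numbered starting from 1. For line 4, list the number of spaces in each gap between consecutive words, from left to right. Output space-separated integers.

Answer: 3 2

Derivation:
Line 1: ['telescope', 'be', 'quick'] (min_width=18, slack=1)
Line 2: ['evening', 'big', 'pencil'] (min_width=18, slack=1)
Line 3: ['stone', 'plate'] (min_width=11, slack=8)
Line 4: ['rectangle', 'time', 'I'] (min_width=16, slack=3)
Line 5: ['from', 'magnetic'] (min_width=13, slack=6)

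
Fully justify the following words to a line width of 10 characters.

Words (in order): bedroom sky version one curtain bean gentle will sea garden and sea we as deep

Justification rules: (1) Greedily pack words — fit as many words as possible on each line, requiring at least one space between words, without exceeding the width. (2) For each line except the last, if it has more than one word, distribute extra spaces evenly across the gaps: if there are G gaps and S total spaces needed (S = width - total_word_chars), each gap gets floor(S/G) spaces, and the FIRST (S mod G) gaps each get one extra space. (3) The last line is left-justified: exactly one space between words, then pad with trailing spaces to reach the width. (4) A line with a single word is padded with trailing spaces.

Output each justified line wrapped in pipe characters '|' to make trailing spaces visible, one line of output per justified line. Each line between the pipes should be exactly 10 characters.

Line 1: ['bedroom'] (min_width=7, slack=3)
Line 2: ['sky'] (min_width=3, slack=7)
Line 3: ['version'] (min_width=7, slack=3)
Line 4: ['one'] (min_width=3, slack=7)
Line 5: ['curtain'] (min_width=7, slack=3)
Line 6: ['bean'] (min_width=4, slack=6)
Line 7: ['gentle'] (min_width=6, slack=4)
Line 8: ['will', 'sea'] (min_width=8, slack=2)
Line 9: ['garden', 'and'] (min_width=10, slack=0)
Line 10: ['sea', 'we', 'as'] (min_width=9, slack=1)
Line 11: ['deep'] (min_width=4, slack=6)

Answer: |bedroom   |
|sky       |
|version   |
|one       |
|curtain   |
|bean      |
|gentle    |
|will   sea|
|garden and|
|sea  we as|
|deep      |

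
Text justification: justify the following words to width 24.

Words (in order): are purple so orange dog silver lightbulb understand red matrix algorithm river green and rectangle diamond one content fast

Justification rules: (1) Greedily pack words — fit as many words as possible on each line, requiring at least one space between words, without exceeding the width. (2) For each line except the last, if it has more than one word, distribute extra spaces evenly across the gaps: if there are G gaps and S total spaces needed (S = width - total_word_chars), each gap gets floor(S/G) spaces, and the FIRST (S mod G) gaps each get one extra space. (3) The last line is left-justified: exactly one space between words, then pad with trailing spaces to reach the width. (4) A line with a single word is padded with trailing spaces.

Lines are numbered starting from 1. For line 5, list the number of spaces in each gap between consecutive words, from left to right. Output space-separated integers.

Answer: 3 2

Derivation:
Line 1: ['are', 'purple', 'so', 'orange', 'dog'] (min_width=24, slack=0)
Line 2: ['silver', 'lightbulb'] (min_width=16, slack=8)
Line 3: ['understand', 'red', 'matrix'] (min_width=21, slack=3)
Line 4: ['algorithm', 'river', 'green'] (min_width=21, slack=3)
Line 5: ['and', 'rectangle', 'diamond'] (min_width=21, slack=3)
Line 6: ['one', 'content', 'fast'] (min_width=16, slack=8)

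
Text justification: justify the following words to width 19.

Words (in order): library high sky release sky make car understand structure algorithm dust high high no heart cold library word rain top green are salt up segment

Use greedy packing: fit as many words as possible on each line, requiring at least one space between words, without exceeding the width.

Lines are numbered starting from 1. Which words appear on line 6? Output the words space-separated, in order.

Answer: heart cold library

Derivation:
Line 1: ['library', 'high', 'sky'] (min_width=16, slack=3)
Line 2: ['release', 'sky', 'make'] (min_width=16, slack=3)
Line 3: ['car', 'understand'] (min_width=14, slack=5)
Line 4: ['structure', 'algorithm'] (min_width=19, slack=0)
Line 5: ['dust', 'high', 'high', 'no'] (min_width=17, slack=2)
Line 6: ['heart', 'cold', 'library'] (min_width=18, slack=1)
Line 7: ['word', 'rain', 'top', 'green'] (min_width=19, slack=0)
Line 8: ['are', 'salt', 'up', 'segment'] (min_width=19, slack=0)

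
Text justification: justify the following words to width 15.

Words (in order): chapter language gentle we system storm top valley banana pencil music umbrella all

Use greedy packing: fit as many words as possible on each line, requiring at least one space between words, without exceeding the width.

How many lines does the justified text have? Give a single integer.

Answer: 7

Derivation:
Line 1: ['chapter'] (min_width=7, slack=8)
Line 2: ['language', 'gentle'] (min_width=15, slack=0)
Line 3: ['we', 'system', 'storm'] (min_width=15, slack=0)
Line 4: ['top', 'valley'] (min_width=10, slack=5)
Line 5: ['banana', 'pencil'] (min_width=13, slack=2)
Line 6: ['music', 'umbrella'] (min_width=14, slack=1)
Line 7: ['all'] (min_width=3, slack=12)
Total lines: 7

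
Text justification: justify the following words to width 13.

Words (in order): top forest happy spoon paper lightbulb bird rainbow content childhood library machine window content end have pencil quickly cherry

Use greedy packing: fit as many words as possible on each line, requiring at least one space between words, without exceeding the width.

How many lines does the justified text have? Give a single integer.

Answer: 14

Derivation:
Line 1: ['top', 'forest'] (min_width=10, slack=3)
Line 2: ['happy', 'spoon'] (min_width=11, slack=2)
Line 3: ['paper'] (min_width=5, slack=8)
Line 4: ['lightbulb'] (min_width=9, slack=4)
Line 5: ['bird', 'rainbow'] (min_width=12, slack=1)
Line 6: ['content'] (min_width=7, slack=6)
Line 7: ['childhood'] (min_width=9, slack=4)
Line 8: ['library'] (min_width=7, slack=6)
Line 9: ['machine'] (min_width=7, slack=6)
Line 10: ['window'] (min_width=6, slack=7)
Line 11: ['content', 'end'] (min_width=11, slack=2)
Line 12: ['have', 'pencil'] (min_width=11, slack=2)
Line 13: ['quickly'] (min_width=7, slack=6)
Line 14: ['cherry'] (min_width=6, slack=7)
Total lines: 14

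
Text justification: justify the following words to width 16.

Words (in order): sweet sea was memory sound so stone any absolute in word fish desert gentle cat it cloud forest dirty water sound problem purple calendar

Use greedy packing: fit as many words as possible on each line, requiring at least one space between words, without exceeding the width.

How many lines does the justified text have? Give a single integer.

Line 1: ['sweet', 'sea', 'was'] (min_width=13, slack=3)
Line 2: ['memory', 'sound', 'so'] (min_width=15, slack=1)
Line 3: ['stone', 'any'] (min_width=9, slack=7)
Line 4: ['absolute', 'in', 'word'] (min_width=16, slack=0)
Line 5: ['fish', 'desert'] (min_width=11, slack=5)
Line 6: ['gentle', 'cat', 'it'] (min_width=13, slack=3)
Line 7: ['cloud', 'forest'] (min_width=12, slack=4)
Line 8: ['dirty', 'water'] (min_width=11, slack=5)
Line 9: ['sound', 'problem'] (min_width=13, slack=3)
Line 10: ['purple', 'calendar'] (min_width=15, slack=1)
Total lines: 10

Answer: 10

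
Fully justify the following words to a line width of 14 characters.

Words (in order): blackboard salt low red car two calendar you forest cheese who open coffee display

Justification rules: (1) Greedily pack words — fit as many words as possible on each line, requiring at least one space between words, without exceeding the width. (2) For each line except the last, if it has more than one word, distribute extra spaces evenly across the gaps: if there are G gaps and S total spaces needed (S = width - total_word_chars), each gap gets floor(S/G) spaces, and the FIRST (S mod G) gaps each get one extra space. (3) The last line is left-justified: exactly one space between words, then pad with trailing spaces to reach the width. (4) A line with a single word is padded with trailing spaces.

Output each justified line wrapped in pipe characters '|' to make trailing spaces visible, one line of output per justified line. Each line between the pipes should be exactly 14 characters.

Line 1: ['blackboard'] (min_width=10, slack=4)
Line 2: ['salt', 'low', 'red'] (min_width=12, slack=2)
Line 3: ['car', 'two'] (min_width=7, slack=7)
Line 4: ['calendar', 'you'] (min_width=12, slack=2)
Line 5: ['forest', 'cheese'] (min_width=13, slack=1)
Line 6: ['who', 'open'] (min_width=8, slack=6)
Line 7: ['coffee', 'display'] (min_width=14, slack=0)

Answer: |blackboard    |
|salt  low  red|
|car        two|
|calendar   you|
|forest  cheese|
|who       open|
|coffee display|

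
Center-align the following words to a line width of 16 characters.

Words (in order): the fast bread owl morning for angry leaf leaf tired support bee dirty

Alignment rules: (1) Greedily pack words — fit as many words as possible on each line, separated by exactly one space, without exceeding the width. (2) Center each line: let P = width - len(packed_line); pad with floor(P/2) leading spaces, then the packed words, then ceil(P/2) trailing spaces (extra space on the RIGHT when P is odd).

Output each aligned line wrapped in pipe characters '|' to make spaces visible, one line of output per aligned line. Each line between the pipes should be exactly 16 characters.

Answer: | the fast bread |
|owl morning for |
|angry leaf leaf |
| tired support  |
|   bee dirty    |

Derivation:
Line 1: ['the', 'fast', 'bread'] (min_width=14, slack=2)
Line 2: ['owl', 'morning', 'for'] (min_width=15, slack=1)
Line 3: ['angry', 'leaf', 'leaf'] (min_width=15, slack=1)
Line 4: ['tired', 'support'] (min_width=13, slack=3)
Line 5: ['bee', 'dirty'] (min_width=9, slack=7)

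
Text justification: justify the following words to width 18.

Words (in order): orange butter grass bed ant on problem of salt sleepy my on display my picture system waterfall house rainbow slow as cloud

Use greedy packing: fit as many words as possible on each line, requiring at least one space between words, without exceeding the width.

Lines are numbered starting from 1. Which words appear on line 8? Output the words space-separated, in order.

Answer: as cloud

Derivation:
Line 1: ['orange', 'butter'] (min_width=13, slack=5)
Line 2: ['grass', 'bed', 'ant', 'on'] (min_width=16, slack=2)
Line 3: ['problem', 'of', 'salt'] (min_width=15, slack=3)
Line 4: ['sleepy', 'my', 'on'] (min_width=12, slack=6)
Line 5: ['display', 'my', 'picture'] (min_width=18, slack=0)
Line 6: ['system', 'waterfall'] (min_width=16, slack=2)
Line 7: ['house', 'rainbow', 'slow'] (min_width=18, slack=0)
Line 8: ['as', 'cloud'] (min_width=8, slack=10)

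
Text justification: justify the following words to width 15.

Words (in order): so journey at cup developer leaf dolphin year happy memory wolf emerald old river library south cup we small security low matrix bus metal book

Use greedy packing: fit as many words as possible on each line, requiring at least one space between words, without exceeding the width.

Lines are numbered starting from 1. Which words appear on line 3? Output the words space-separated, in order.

Line 1: ['so', 'journey', 'at'] (min_width=13, slack=2)
Line 2: ['cup', 'developer'] (min_width=13, slack=2)
Line 3: ['leaf', 'dolphin'] (min_width=12, slack=3)
Line 4: ['year', 'happy'] (min_width=10, slack=5)
Line 5: ['memory', 'wolf'] (min_width=11, slack=4)
Line 6: ['emerald', 'old'] (min_width=11, slack=4)
Line 7: ['river', 'library'] (min_width=13, slack=2)
Line 8: ['south', 'cup', 'we'] (min_width=12, slack=3)
Line 9: ['small', 'security'] (min_width=14, slack=1)
Line 10: ['low', 'matrix', 'bus'] (min_width=14, slack=1)
Line 11: ['metal', 'book'] (min_width=10, slack=5)

Answer: leaf dolphin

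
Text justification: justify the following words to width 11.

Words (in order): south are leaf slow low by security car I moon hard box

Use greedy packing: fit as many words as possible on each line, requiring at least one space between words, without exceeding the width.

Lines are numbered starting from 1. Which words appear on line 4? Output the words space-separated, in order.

Line 1: ['south', 'are'] (min_width=9, slack=2)
Line 2: ['leaf', 'slow'] (min_width=9, slack=2)
Line 3: ['low', 'by'] (min_width=6, slack=5)
Line 4: ['security'] (min_width=8, slack=3)
Line 5: ['car', 'I', 'moon'] (min_width=10, slack=1)
Line 6: ['hard', 'box'] (min_width=8, slack=3)

Answer: security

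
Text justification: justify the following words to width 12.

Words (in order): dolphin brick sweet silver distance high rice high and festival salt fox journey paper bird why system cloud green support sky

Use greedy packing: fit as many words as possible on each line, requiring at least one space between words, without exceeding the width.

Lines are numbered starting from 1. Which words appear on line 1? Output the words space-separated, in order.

Line 1: ['dolphin'] (min_width=7, slack=5)
Line 2: ['brick', 'sweet'] (min_width=11, slack=1)
Line 3: ['silver'] (min_width=6, slack=6)
Line 4: ['distance'] (min_width=8, slack=4)
Line 5: ['high', 'rice'] (min_width=9, slack=3)
Line 6: ['high', 'and'] (min_width=8, slack=4)
Line 7: ['festival'] (min_width=8, slack=4)
Line 8: ['salt', 'fox'] (min_width=8, slack=4)
Line 9: ['journey'] (min_width=7, slack=5)
Line 10: ['paper', 'bird'] (min_width=10, slack=2)
Line 11: ['why', 'system'] (min_width=10, slack=2)
Line 12: ['cloud', 'green'] (min_width=11, slack=1)
Line 13: ['support', 'sky'] (min_width=11, slack=1)

Answer: dolphin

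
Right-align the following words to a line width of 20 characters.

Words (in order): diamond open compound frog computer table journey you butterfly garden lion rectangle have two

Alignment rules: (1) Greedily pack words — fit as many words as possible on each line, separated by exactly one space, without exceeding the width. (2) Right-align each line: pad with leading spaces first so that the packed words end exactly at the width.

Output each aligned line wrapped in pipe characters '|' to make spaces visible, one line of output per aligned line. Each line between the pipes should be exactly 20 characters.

Line 1: ['diamond', 'open'] (min_width=12, slack=8)
Line 2: ['compound', 'frog'] (min_width=13, slack=7)
Line 3: ['computer', 'table'] (min_width=14, slack=6)
Line 4: ['journey', 'you'] (min_width=11, slack=9)
Line 5: ['butterfly', 'garden'] (min_width=16, slack=4)
Line 6: ['lion', 'rectangle', 'have'] (min_width=19, slack=1)
Line 7: ['two'] (min_width=3, slack=17)

Answer: |        diamond open|
|       compound frog|
|      computer table|
|         journey you|
|    butterfly garden|
| lion rectangle have|
|                 two|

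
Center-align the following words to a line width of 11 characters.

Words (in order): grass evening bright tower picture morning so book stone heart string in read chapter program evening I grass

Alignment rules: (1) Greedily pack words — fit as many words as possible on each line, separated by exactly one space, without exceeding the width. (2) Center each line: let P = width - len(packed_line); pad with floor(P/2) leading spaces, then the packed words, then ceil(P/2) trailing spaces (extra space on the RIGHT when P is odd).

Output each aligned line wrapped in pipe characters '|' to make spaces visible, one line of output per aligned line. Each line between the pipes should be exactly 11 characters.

Answer: |   grass   |
|  evening  |
|  bright   |
|   tower   |
|  picture  |
|morning so |
|book stone |
|   heart   |
| string in |
|   read    |
|  chapter  |
|  program  |
| evening I |
|   grass   |

Derivation:
Line 1: ['grass'] (min_width=5, slack=6)
Line 2: ['evening'] (min_width=7, slack=4)
Line 3: ['bright'] (min_width=6, slack=5)
Line 4: ['tower'] (min_width=5, slack=6)
Line 5: ['picture'] (min_width=7, slack=4)
Line 6: ['morning', 'so'] (min_width=10, slack=1)
Line 7: ['book', 'stone'] (min_width=10, slack=1)
Line 8: ['heart'] (min_width=5, slack=6)
Line 9: ['string', 'in'] (min_width=9, slack=2)
Line 10: ['read'] (min_width=4, slack=7)
Line 11: ['chapter'] (min_width=7, slack=4)
Line 12: ['program'] (min_width=7, slack=4)
Line 13: ['evening', 'I'] (min_width=9, slack=2)
Line 14: ['grass'] (min_width=5, slack=6)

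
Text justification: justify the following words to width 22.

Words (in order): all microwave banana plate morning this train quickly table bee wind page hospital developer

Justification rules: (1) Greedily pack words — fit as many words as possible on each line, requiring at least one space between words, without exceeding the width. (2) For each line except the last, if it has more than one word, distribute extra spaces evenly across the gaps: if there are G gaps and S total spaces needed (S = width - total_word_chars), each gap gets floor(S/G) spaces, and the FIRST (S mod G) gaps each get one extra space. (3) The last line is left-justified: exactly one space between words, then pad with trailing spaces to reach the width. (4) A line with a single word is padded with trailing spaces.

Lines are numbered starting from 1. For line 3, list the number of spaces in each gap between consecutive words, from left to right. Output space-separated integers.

Answer: 3 2

Derivation:
Line 1: ['all', 'microwave', 'banana'] (min_width=20, slack=2)
Line 2: ['plate', 'morning', 'this'] (min_width=18, slack=4)
Line 3: ['train', 'quickly', 'table'] (min_width=19, slack=3)
Line 4: ['bee', 'wind', 'page', 'hospital'] (min_width=22, slack=0)
Line 5: ['developer'] (min_width=9, slack=13)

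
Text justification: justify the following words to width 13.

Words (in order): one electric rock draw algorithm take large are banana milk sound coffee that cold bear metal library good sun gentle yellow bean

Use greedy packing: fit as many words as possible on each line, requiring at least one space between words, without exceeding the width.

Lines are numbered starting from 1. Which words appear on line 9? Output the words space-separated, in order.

Line 1: ['one', 'electric'] (min_width=12, slack=1)
Line 2: ['rock', 'draw'] (min_width=9, slack=4)
Line 3: ['algorithm'] (min_width=9, slack=4)
Line 4: ['take', 'large'] (min_width=10, slack=3)
Line 5: ['are', 'banana'] (min_width=10, slack=3)
Line 6: ['milk', 'sound'] (min_width=10, slack=3)
Line 7: ['coffee', 'that'] (min_width=11, slack=2)
Line 8: ['cold', 'bear'] (min_width=9, slack=4)
Line 9: ['metal', 'library'] (min_width=13, slack=0)
Line 10: ['good', 'sun'] (min_width=8, slack=5)
Line 11: ['gentle', 'yellow'] (min_width=13, slack=0)
Line 12: ['bean'] (min_width=4, slack=9)

Answer: metal library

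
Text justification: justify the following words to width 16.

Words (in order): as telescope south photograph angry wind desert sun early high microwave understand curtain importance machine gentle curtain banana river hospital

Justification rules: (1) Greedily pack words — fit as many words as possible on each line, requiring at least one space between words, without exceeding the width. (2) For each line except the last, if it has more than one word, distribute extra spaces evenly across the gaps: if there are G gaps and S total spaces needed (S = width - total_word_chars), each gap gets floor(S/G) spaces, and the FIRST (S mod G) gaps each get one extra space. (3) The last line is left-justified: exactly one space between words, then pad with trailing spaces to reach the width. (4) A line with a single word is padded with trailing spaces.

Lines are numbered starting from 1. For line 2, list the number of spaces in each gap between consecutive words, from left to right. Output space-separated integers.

Line 1: ['as', 'telescope'] (min_width=12, slack=4)
Line 2: ['south', 'photograph'] (min_width=16, slack=0)
Line 3: ['angry', 'wind'] (min_width=10, slack=6)
Line 4: ['desert', 'sun', 'early'] (min_width=16, slack=0)
Line 5: ['high', 'microwave'] (min_width=14, slack=2)
Line 6: ['understand'] (min_width=10, slack=6)
Line 7: ['curtain'] (min_width=7, slack=9)
Line 8: ['importance'] (min_width=10, slack=6)
Line 9: ['machine', 'gentle'] (min_width=14, slack=2)
Line 10: ['curtain', 'banana'] (min_width=14, slack=2)
Line 11: ['river', 'hospital'] (min_width=14, slack=2)

Answer: 1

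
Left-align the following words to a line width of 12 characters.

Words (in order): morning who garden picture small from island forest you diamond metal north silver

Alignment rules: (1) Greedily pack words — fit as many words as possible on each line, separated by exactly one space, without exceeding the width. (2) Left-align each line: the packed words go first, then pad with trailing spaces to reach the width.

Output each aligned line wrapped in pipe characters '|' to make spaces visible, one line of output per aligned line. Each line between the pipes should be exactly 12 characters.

Answer: |morning who |
|garden      |
|picture     |
|small from  |
|island      |
|forest you  |
|diamond     |
|metal north |
|silver      |

Derivation:
Line 1: ['morning', 'who'] (min_width=11, slack=1)
Line 2: ['garden'] (min_width=6, slack=6)
Line 3: ['picture'] (min_width=7, slack=5)
Line 4: ['small', 'from'] (min_width=10, slack=2)
Line 5: ['island'] (min_width=6, slack=6)
Line 6: ['forest', 'you'] (min_width=10, slack=2)
Line 7: ['diamond'] (min_width=7, slack=5)
Line 8: ['metal', 'north'] (min_width=11, slack=1)
Line 9: ['silver'] (min_width=6, slack=6)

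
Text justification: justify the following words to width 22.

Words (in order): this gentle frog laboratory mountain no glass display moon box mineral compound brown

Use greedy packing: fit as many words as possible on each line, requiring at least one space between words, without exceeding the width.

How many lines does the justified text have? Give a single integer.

Line 1: ['this', 'gentle', 'frog'] (min_width=16, slack=6)
Line 2: ['laboratory', 'mountain', 'no'] (min_width=22, slack=0)
Line 3: ['glass', 'display', 'moon', 'box'] (min_width=22, slack=0)
Line 4: ['mineral', 'compound', 'brown'] (min_width=22, slack=0)
Total lines: 4

Answer: 4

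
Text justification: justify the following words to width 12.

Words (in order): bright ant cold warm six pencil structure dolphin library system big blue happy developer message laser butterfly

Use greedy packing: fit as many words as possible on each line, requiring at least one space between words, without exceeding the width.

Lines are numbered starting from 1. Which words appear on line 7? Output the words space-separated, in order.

Line 1: ['bright', 'ant'] (min_width=10, slack=2)
Line 2: ['cold', 'warm'] (min_width=9, slack=3)
Line 3: ['six', 'pencil'] (min_width=10, slack=2)
Line 4: ['structure'] (min_width=9, slack=3)
Line 5: ['dolphin'] (min_width=7, slack=5)
Line 6: ['library'] (min_width=7, slack=5)
Line 7: ['system', 'big'] (min_width=10, slack=2)
Line 8: ['blue', 'happy'] (min_width=10, slack=2)
Line 9: ['developer'] (min_width=9, slack=3)
Line 10: ['message'] (min_width=7, slack=5)
Line 11: ['laser'] (min_width=5, slack=7)
Line 12: ['butterfly'] (min_width=9, slack=3)

Answer: system big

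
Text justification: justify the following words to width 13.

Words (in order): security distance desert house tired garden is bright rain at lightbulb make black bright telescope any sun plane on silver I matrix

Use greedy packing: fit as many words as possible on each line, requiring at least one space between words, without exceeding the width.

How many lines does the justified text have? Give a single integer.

Answer: 13

Derivation:
Line 1: ['security'] (min_width=8, slack=5)
Line 2: ['distance'] (min_width=8, slack=5)
Line 3: ['desert', 'house'] (min_width=12, slack=1)
Line 4: ['tired', 'garden'] (min_width=12, slack=1)
Line 5: ['is', 'bright'] (min_width=9, slack=4)
Line 6: ['rain', 'at'] (min_width=7, slack=6)
Line 7: ['lightbulb'] (min_width=9, slack=4)
Line 8: ['make', 'black'] (min_width=10, slack=3)
Line 9: ['bright'] (min_width=6, slack=7)
Line 10: ['telescope', 'any'] (min_width=13, slack=0)
Line 11: ['sun', 'plane', 'on'] (min_width=12, slack=1)
Line 12: ['silver', 'I'] (min_width=8, slack=5)
Line 13: ['matrix'] (min_width=6, slack=7)
Total lines: 13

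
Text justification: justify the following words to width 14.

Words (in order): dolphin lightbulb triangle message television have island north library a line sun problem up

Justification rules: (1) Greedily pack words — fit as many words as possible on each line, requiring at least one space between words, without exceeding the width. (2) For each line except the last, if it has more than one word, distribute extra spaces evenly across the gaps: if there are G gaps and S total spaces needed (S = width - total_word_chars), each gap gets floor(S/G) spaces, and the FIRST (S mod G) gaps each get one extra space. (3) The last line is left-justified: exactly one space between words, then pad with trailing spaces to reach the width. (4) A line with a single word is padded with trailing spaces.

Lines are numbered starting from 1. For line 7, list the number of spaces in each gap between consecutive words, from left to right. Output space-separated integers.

Answer: 2

Derivation:
Line 1: ['dolphin'] (min_width=7, slack=7)
Line 2: ['lightbulb'] (min_width=9, slack=5)
Line 3: ['triangle'] (min_width=8, slack=6)
Line 4: ['message'] (min_width=7, slack=7)
Line 5: ['television'] (min_width=10, slack=4)
Line 6: ['have', 'island'] (min_width=11, slack=3)
Line 7: ['north', 'library'] (min_width=13, slack=1)
Line 8: ['a', 'line', 'sun'] (min_width=10, slack=4)
Line 9: ['problem', 'up'] (min_width=10, slack=4)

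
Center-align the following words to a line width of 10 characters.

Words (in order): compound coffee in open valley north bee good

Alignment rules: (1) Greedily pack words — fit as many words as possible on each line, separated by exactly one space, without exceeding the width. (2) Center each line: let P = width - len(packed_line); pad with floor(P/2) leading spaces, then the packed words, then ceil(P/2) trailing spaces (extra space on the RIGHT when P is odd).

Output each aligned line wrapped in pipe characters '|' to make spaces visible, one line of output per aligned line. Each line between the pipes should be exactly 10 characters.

Answer: | compound |
|coffee in |
|   open   |
|  valley  |
|north bee |
|   good   |

Derivation:
Line 1: ['compound'] (min_width=8, slack=2)
Line 2: ['coffee', 'in'] (min_width=9, slack=1)
Line 3: ['open'] (min_width=4, slack=6)
Line 4: ['valley'] (min_width=6, slack=4)
Line 5: ['north', 'bee'] (min_width=9, slack=1)
Line 6: ['good'] (min_width=4, slack=6)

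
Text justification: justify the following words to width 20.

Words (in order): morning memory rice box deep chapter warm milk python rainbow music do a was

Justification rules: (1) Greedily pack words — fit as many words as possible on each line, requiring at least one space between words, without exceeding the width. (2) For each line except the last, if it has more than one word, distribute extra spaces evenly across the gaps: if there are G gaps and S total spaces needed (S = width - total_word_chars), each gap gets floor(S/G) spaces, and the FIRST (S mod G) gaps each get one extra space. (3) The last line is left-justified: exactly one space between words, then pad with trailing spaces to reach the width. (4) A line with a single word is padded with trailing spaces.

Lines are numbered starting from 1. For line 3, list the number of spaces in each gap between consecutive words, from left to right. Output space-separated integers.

Line 1: ['morning', 'memory', 'rice'] (min_width=19, slack=1)
Line 2: ['box', 'deep', 'chapter'] (min_width=16, slack=4)
Line 3: ['warm', 'milk', 'python'] (min_width=16, slack=4)
Line 4: ['rainbow', 'music', 'do', 'a'] (min_width=18, slack=2)
Line 5: ['was'] (min_width=3, slack=17)

Answer: 3 3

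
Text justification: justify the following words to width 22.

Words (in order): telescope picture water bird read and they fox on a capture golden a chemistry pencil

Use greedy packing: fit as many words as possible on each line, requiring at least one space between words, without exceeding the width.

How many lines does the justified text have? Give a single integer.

Line 1: ['telescope', 'picture'] (min_width=17, slack=5)
Line 2: ['water', 'bird', 'read', 'and'] (min_width=19, slack=3)
Line 3: ['they', 'fox', 'on', 'a', 'capture'] (min_width=21, slack=1)
Line 4: ['golden', 'a', 'chemistry'] (min_width=18, slack=4)
Line 5: ['pencil'] (min_width=6, slack=16)
Total lines: 5

Answer: 5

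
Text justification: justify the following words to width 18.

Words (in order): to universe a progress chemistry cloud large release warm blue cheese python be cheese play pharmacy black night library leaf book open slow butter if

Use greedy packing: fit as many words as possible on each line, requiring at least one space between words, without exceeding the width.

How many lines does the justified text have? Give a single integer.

Line 1: ['to', 'universe', 'a'] (min_width=13, slack=5)
Line 2: ['progress', 'chemistry'] (min_width=18, slack=0)
Line 3: ['cloud', 'large'] (min_width=11, slack=7)
Line 4: ['release', 'warm', 'blue'] (min_width=17, slack=1)
Line 5: ['cheese', 'python', 'be'] (min_width=16, slack=2)
Line 6: ['cheese', 'play'] (min_width=11, slack=7)
Line 7: ['pharmacy', 'black'] (min_width=14, slack=4)
Line 8: ['night', 'library', 'leaf'] (min_width=18, slack=0)
Line 9: ['book', 'open', 'slow'] (min_width=14, slack=4)
Line 10: ['butter', 'if'] (min_width=9, slack=9)
Total lines: 10

Answer: 10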